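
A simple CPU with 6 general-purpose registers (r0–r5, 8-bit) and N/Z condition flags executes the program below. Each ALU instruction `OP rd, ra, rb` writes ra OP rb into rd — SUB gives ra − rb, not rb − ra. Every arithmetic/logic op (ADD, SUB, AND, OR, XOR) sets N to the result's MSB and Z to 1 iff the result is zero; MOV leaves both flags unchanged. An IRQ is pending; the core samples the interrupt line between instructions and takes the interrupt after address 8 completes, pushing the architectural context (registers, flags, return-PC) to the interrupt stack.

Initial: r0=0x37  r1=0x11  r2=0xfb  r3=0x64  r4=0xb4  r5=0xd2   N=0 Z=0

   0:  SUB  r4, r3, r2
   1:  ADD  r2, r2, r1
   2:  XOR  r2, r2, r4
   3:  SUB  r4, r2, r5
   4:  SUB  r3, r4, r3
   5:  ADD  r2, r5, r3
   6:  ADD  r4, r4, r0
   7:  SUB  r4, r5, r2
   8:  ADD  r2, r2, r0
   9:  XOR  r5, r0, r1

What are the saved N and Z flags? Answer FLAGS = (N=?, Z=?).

after  0: r0=0x37 r1=0x11 r2=0xfb r3=0x64 r4=0x69 r5=0xd2  N=0 Z=0
after  1: r0=0x37 r1=0x11 r2=0x0c r3=0x64 r4=0x69 r5=0xd2  N=0 Z=0
after  2: r0=0x37 r1=0x11 r2=0x65 r3=0x64 r4=0x69 r5=0xd2  N=0 Z=0
after  3: r0=0x37 r1=0x11 r2=0x65 r3=0x64 r4=0x93 r5=0xd2  N=1 Z=0
after  4: r0=0x37 r1=0x11 r2=0x65 r3=0x2f r4=0x93 r5=0xd2  N=0 Z=0
after  5: r0=0x37 r1=0x11 r2=0x01 r3=0x2f r4=0x93 r5=0xd2  N=0 Z=0
after  6: r0=0x37 r1=0x11 r2=0x01 r3=0x2f r4=0xca r5=0xd2  N=1 Z=0
after  7: r0=0x37 r1=0x11 r2=0x01 r3=0x2f r4=0xd1 r5=0xd2  N=1 Z=0
after  8: r0=0x37 r1=0x11 r2=0x38 r3=0x2f r4=0xd1 r5=0xd2  N=0 Z=0
-- IRQ taken; context saved, return-PC = 9 --

FLAGS = (N=0, Z=0)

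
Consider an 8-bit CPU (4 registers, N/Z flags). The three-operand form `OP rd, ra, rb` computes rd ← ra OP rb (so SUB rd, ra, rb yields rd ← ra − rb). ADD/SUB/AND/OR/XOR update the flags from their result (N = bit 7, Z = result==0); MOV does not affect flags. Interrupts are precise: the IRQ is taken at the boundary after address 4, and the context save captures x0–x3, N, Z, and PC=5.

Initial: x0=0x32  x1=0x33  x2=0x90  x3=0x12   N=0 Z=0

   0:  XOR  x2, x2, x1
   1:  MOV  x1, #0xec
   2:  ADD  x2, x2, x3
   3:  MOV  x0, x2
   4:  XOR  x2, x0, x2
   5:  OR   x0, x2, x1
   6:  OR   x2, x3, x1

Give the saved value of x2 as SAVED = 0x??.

after  0: x0=0x32 x1=0x33 x2=0xa3 x3=0x12  N=1 Z=0
after  1: x0=0x32 x1=0xec x2=0xa3 x3=0x12  N=1 Z=0
after  2: x0=0x32 x1=0xec x2=0xb5 x3=0x12  N=1 Z=0
after  3: x0=0xb5 x1=0xec x2=0xb5 x3=0x12  N=1 Z=0
after  4: x0=0xb5 x1=0xec x2=0x00 x3=0x12  N=0 Z=1
-- IRQ taken; context saved, return-PC = 5 --

SAVED = 0x00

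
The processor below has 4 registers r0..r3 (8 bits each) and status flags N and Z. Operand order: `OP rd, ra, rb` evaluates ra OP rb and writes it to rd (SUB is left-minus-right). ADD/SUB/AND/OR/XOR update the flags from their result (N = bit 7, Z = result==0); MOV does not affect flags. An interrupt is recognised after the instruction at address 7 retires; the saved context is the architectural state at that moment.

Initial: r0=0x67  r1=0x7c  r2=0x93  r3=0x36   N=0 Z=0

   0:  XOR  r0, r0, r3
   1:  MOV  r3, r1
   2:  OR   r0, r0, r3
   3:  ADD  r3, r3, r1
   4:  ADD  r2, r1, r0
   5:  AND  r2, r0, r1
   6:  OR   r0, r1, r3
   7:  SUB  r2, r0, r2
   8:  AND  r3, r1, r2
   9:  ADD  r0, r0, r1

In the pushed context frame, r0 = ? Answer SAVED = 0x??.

SAVED = 0xfc

after  0: r0=0x51 r1=0x7c r2=0x93 r3=0x36  N=0 Z=0
after  1: r0=0x51 r1=0x7c r2=0x93 r3=0x7c  N=0 Z=0
after  2: r0=0x7d r1=0x7c r2=0x93 r3=0x7c  N=0 Z=0
after  3: r0=0x7d r1=0x7c r2=0x93 r3=0xf8  N=1 Z=0
after  4: r0=0x7d r1=0x7c r2=0xf9 r3=0xf8  N=1 Z=0
after  5: r0=0x7d r1=0x7c r2=0x7c r3=0xf8  N=0 Z=0
after  6: r0=0xfc r1=0x7c r2=0x7c r3=0xf8  N=1 Z=0
after  7: r0=0xfc r1=0x7c r2=0x80 r3=0xf8  N=1 Z=0
-- IRQ taken; context saved, return-PC = 8 --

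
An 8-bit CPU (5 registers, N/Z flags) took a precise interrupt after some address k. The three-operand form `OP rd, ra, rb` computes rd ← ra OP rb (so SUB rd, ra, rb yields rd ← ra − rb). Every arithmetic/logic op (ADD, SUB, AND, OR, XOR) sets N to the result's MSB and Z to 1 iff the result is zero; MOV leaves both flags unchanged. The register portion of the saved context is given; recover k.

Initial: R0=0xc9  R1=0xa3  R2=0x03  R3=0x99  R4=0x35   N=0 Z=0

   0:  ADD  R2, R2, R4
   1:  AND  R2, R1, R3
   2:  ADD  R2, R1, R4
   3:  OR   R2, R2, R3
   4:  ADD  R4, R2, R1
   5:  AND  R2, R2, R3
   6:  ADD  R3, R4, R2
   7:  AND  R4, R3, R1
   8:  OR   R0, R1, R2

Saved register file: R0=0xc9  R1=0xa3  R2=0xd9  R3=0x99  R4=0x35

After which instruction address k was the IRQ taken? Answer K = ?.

K = 3

after  0: R0=0xc9 R1=0xa3 R2=0x38 R3=0x99 R4=0x35  N=0 Z=0
after  1: R0=0xc9 R1=0xa3 R2=0x81 R3=0x99 R4=0x35  N=1 Z=0
after  2: R0=0xc9 R1=0xa3 R2=0xd8 R3=0x99 R4=0x35  N=1 Z=0
after  3: R0=0xc9 R1=0xa3 R2=0xd9 R3=0x99 R4=0x35  N=1 Z=0
-- IRQ taken; context saved, return-PC = 4 --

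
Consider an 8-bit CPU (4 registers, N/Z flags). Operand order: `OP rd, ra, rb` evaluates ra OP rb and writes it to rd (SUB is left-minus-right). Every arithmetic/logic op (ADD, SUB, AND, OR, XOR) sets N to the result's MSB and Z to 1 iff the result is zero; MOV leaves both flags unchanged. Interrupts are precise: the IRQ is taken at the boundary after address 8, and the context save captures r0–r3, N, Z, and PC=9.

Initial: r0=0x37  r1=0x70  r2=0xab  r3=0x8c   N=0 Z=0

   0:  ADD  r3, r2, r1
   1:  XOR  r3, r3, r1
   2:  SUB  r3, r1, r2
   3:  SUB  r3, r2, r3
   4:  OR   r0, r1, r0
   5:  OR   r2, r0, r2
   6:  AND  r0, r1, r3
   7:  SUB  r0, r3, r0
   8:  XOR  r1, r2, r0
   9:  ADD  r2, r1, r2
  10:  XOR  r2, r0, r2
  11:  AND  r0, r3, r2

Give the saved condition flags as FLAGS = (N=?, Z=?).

after  0: r0=0x37 r1=0x70 r2=0xab r3=0x1b  N=0 Z=0
after  1: r0=0x37 r1=0x70 r2=0xab r3=0x6b  N=0 Z=0
after  2: r0=0x37 r1=0x70 r2=0xab r3=0xc5  N=1 Z=0
after  3: r0=0x37 r1=0x70 r2=0xab r3=0xe6  N=1 Z=0
after  4: r0=0x77 r1=0x70 r2=0xab r3=0xe6  N=0 Z=0
after  5: r0=0x77 r1=0x70 r2=0xff r3=0xe6  N=1 Z=0
after  6: r0=0x60 r1=0x70 r2=0xff r3=0xe6  N=0 Z=0
after  7: r0=0x86 r1=0x70 r2=0xff r3=0xe6  N=1 Z=0
after  8: r0=0x86 r1=0x79 r2=0xff r3=0xe6  N=0 Z=0
-- IRQ taken; context saved, return-PC = 9 --

FLAGS = (N=0, Z=0)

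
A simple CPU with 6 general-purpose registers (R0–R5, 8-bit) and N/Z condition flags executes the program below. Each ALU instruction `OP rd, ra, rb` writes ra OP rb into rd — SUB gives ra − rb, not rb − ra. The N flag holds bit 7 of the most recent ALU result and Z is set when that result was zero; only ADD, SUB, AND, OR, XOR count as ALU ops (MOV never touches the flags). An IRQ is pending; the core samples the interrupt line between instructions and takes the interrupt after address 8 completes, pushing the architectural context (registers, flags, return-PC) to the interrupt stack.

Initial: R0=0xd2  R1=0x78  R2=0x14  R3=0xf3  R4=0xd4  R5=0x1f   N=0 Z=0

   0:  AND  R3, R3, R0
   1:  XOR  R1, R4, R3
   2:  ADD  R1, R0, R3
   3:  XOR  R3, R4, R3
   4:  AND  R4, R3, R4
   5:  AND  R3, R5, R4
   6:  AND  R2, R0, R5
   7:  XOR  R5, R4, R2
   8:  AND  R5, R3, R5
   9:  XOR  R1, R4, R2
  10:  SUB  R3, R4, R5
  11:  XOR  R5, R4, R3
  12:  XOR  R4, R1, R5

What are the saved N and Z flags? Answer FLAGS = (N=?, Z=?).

FLAGS = (N=0, Z=0)

after  0: R0=0xd2 R1=0x78 R2=0x14 R3=0xd2 R4=0xd4 R5=0x1f  N=1 Z=0
after  1: R0=0xd2 R1=0x06 R2=0x14 R3=0xd2 R4=0xd4 R5=0x1f  N=0 Z=0
after  2: R0=0xd2 R1=0xa4 R2=0x14 R3=0xd2 R4=0xd4 R5=0x1f  N=1 Z=0
after  3: R0=0xd2 R1=0xa4 R2=0x14 R3=0x06 R4=0xd4 R5=0x1f  N=0 Z=0
after  4: R0=0xd2 R1=0xa4 R2=0x14 R3=0x06 R4=0x04 R5=0x1f  N=0 Z=0
after  5: R0=0xd2 R1=0xa4 R2=0x14 R3=0x04 R4=0x04 R5=0x1f  N=0 Z=0
after  6: R0=0xd2 R1=0xa4 R2=0x12 R3=0x04 R4=0x04 R5=0x1f  N=0 Z=0
after  7: R0=0xd2 R1=0xa4 R2=0x12 R3=0x04 R4=0x04 R5=0x16  N=0 Z=0
after  8: R0=0xd2 R1=0xa4 R2=0x12 R3=0x04 R4=0x04 R5=0x04  N=0 Z=0
-- IRQ taken; context saved, return-PC = 9 --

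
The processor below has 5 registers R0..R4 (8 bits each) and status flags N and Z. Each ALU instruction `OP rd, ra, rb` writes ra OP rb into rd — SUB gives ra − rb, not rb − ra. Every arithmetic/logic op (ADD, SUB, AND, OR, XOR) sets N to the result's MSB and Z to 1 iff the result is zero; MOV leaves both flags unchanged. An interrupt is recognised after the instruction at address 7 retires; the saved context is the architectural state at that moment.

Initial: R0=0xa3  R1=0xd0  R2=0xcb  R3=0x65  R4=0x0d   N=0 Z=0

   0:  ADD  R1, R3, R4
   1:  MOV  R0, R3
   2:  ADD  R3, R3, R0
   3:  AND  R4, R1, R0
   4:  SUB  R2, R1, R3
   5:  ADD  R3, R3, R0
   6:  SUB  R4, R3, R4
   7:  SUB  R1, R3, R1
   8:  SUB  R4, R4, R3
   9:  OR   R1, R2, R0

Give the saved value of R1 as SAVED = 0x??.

SAVED = 0xbd

after  0: R0=0xa3 R1=0x72 R2=0xcb R3=0x65 R4=0x0d  N=0 Z=0
after  1: R0=0x65 R1=0x72 R2=0xcb R3=0x65 R4=0x0d  N=0 Z=0
after  2: R0=0x65 R1=0x72 R2=0xcb R3=0xca R4=0x0d  N=1 Z=0
after  3: R0=0x65 R1=0x72 R2=0xcb R3=0xca R4=0x60  N=0 Z=0
after  4: R0=0x65 R1=0x72 R2=0xa8 R3=0xca R4=0x60  N=1 Z=0
after  5: R0=0x65 R1=0x72 R2=0xa8 R3=0x2f R4=0x60  N=0 Z=0
after  6: R0=0x65 R1=0x72 R2=0xa8 R3=0x2f R4=0xcf  N=1 Z=0
after  7: R0=0x65 R1=0xbd R2=0xa8 R3=0x2f R4=0xcf  N=1 Z=0
-- IRQ taken; context saved, return-PC = 8 --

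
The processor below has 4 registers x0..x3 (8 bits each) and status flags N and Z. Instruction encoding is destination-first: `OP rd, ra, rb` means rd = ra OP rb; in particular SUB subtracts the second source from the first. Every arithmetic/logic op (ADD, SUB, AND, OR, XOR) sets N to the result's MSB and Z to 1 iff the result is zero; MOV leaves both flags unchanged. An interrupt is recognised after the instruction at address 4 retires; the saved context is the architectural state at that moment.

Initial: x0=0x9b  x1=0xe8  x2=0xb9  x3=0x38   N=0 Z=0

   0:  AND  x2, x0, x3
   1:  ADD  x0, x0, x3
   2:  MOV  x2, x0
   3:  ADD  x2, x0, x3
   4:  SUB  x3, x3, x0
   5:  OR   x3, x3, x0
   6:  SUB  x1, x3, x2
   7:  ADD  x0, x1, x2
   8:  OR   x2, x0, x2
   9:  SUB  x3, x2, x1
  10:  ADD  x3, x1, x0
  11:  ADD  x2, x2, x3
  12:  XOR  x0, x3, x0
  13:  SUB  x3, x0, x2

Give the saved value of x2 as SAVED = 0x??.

after  0: x0=0x9b x1=0xe8 x2=0x18 x3=0x38  N=0 Z=0
after  1: x0=0xd3 x1=0xe8 x2=0x18 x3=0x38  N=1 Z=0
after  2: x0=0xd3 x1=0xe8 x2=0xd3 x3=0x38  N=1 Z=0
after  3: x0=0xd3 x1=0xe8 x2=0x0b x3=0x38  N=0 Z=0
after  4: x0=0xd3 x1=0xe8 x2=0x0b x3=0x65  N=0 Z=0
-- IRQ taken; context saved, return-PC = 5 --

SAVED = 0x0b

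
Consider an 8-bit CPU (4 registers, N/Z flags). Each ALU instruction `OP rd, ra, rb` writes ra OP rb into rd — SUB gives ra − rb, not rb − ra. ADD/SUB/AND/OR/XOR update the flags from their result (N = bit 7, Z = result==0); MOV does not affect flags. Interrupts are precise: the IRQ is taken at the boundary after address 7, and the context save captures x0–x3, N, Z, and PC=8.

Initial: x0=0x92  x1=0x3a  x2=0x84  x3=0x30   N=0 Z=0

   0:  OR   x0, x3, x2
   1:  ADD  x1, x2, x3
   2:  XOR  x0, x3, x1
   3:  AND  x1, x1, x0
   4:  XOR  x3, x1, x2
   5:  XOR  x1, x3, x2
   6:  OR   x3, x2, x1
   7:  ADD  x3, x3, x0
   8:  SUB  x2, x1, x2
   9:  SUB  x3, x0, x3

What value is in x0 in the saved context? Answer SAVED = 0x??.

SAVED = 0x84

after  0: x0=0xb4 x1=0x3a x2=0x84 x3=0x30  N=1 Z=0
after  1: x0=0xb4 x1=0xb4 x2=0x84 x3=0x30  N=1 Z=0
after  2: x0=0x84 x1=0xb4 x2=0x84 x3=0x30  N=1 Z=0
after  3: x0=0x84 x1=0x84 x2=0x84 x3=0x30  N=1 Z=0
after  4: x0=0x84 x1=0x84 x2=0x84 x3=0x00  N=0 Z=1
after  5: x0=0x84 x1=0x84 x2=0x84 x3=0x00  N=1 Z=0
after  6: x0=0x84 x1=0x84 x2=0x84 x3=0x84  N=1 Z=0
after  7: x0=0x84 x1=0x84 x2=0x84 x3=0x08  N=0 Z=0
-- IRQ taken; context saved, return-PC = 8 --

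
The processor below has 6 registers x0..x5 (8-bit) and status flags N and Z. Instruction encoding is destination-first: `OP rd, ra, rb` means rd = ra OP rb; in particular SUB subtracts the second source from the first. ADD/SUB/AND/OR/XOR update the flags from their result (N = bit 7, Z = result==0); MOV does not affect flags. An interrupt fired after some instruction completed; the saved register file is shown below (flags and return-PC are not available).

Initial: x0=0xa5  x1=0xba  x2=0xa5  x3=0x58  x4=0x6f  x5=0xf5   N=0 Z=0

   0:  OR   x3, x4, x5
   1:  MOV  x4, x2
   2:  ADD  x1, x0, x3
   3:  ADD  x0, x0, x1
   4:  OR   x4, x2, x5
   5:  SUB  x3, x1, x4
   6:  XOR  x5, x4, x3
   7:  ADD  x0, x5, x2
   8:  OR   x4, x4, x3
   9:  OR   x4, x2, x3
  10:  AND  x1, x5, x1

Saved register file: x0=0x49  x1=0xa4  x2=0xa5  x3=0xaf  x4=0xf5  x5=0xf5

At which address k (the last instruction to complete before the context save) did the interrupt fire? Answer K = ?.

after  0: x0=0xa5 x1=0xba x2=0xa5 x3=0xff x4=0x6f x5=0xf5  N=1 Z=0
after  1: x0=0xa5 x1=0xba x2=0xa5 x3=0xff x4=0xa5 x5=0xf5  N=1 Z=0
after  2: x0=0xa5 x1=0xa4 x2=0xa5 x3=0xff x4=0xa5 x5=0xf5  N=1 Z=0
after  3: x0=0x49 x1=0xa4 x2=0xa5 x3=0xff x4=0xa5 x5=0xf5  N=0 Z=0
after  4: x0=0x49 x1=0xa4 x2=0xa5 x3=0xff x4=0xf5 x5=0xf5  N=1 Z=0
after  5: x0=0x49 x1=0xa4 x2=0xa5 x3=0xaf x4=0xf5 x5=0xf5  N=1 Z=0
-- IRQ taken; context saved, return-PC = 6 --

K = 5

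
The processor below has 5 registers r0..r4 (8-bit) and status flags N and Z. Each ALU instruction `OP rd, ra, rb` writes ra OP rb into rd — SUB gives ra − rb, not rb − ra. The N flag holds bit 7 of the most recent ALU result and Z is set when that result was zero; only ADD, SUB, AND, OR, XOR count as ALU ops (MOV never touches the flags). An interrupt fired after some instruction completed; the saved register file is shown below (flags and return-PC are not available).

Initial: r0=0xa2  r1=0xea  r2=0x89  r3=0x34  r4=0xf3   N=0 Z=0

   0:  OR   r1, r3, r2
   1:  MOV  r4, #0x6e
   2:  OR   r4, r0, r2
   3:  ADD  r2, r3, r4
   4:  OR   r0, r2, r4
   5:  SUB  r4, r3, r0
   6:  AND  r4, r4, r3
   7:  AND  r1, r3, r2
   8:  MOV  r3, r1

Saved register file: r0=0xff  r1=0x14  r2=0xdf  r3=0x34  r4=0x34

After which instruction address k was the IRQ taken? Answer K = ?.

K = 7

after  0: r0=0xa2 r1=0xbd r2=0x89 r3=0x34 r4=0xf3  N=1 Z=0
after  1: r0=0xa2 r1=0xbd r2=0x89 r3=0x34 r4=0x6e  N=1 Z=0
after  2: r0=0xa2 r1=0xbd r2=0x89 r3=0x34 r4=0xab  N=1 Z=0
after  3: r0=0xa2 r1=0xbd r2=0xdf r3=0x34 r4=0xab  N=1 Z=0
after  4: r0=0xff r1=0xbd r2=0xdf r3=0x34 r4=0xab  N=1 Z=0
after  5: r0=0xff r1=0xbd r2=0xdf r3=0x34 r4=0x35  N=0 Z=0
after  6: r0=0xff r1=0xbd r2=0xdf r3=0x34 r4=0x34  N=0 Z=0
after  7: r0=0xff r1=0x14 r2=0xdf r3=0x34 r4=0x34  N=0 Z=0
-- IRQ taken; context saved, return-PC = 8 --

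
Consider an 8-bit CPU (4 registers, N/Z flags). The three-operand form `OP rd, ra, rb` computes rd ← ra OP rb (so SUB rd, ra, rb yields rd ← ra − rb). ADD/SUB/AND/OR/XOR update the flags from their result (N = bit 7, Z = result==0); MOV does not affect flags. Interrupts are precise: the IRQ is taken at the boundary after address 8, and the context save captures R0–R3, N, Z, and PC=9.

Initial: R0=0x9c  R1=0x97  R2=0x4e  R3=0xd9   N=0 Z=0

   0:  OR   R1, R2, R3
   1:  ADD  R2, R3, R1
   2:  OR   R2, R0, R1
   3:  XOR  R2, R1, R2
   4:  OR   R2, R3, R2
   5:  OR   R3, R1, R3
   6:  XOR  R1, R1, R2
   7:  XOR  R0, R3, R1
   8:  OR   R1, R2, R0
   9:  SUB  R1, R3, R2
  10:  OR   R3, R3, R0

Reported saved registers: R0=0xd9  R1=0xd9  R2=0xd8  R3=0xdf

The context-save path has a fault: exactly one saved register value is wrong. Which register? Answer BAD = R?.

after  0: R0=0x9c R1=0xdf R2=0x4e R3=0xd9  N=1 Z=0
after  1: R0=0x9c R1=0xdf R2=0xb8 R3=0xd9  N=1 Z=0
after  2: R0=0x9c R1=0xdf R2=0xdf R3=0xd9  N=1 Z=0
after  3: R0=0x9c R1=0xdf R2=0x00 R3=0xd9  N=0 Z=1
after  4: R0=0x9c R1=0xdf R2=0xd9 R3=0xd9  N=1 Z=0
after  5: R0=0x9c R1=0xdf R2=0xd9 R3=0xdf  N=1 Z=0
after  6: R0=0x9c R1=0x06 R2=0xd9 R3=0xdf  N=0 Z=0
after  7: R0=0xd9 R1=0x06 R2=0xd9 R3=0xdf  N=1 Z=0
after  8: R0=0xd9 R1=0xd9 R2=0xd9 R3=0xdf  N=1 Z=0
-- IRQ taken; context saved, return-PC = 9 --
mismatch: R2: reported 0xd8 vs actual 0xd9

BAD = R2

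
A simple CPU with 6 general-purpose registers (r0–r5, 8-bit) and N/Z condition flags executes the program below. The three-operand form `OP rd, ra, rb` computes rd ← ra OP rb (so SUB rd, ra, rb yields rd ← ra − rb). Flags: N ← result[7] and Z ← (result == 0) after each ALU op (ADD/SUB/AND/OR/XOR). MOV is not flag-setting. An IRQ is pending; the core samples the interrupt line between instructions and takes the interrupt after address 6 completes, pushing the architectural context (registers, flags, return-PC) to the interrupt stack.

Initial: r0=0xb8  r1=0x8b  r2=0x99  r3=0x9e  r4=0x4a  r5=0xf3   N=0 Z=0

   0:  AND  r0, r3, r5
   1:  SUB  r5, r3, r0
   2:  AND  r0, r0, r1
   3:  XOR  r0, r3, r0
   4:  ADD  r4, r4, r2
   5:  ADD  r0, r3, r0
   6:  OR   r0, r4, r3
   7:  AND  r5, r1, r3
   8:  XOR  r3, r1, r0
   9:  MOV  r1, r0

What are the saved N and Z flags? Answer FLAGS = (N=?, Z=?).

FLAGS = (N=1, Z=0)

after  0: r0=0x92 r1=0x8b r2=0x99 r3=0x9e r4=0x4a r5=0xf3  N=1 Z=0
after  1: r0=0x92 r1=0x8b r2=0x99 r3=0x9e r4=0x4a r5=0x0c  N=0 Z=0
after  2: r0=0x82 r1=0x8b r2=0x99 r3=0x9e r4=0x4a r5=0x0c  N=1 Z=0
after  3: r0=0x1c r1=0x8b r2=0x99 r3=0x9e r4=0x4a r5=0x0c  N=0 Z=0
after  4: r0=0x1c r1=0x8b r2=0x99 r3=0x9e r4=0xe3 r5=0x0c  N=1 Z=0
after  5: r0=0xba r1=0x8b r2=0x99 r3=0x9e r4=0xe3 r5=0x0c  N=1 Z=0
after  6: r0=0xff r1=0x8b r2=0x99 r3=0x9e r4=0xe3 r5=0x0c  N=1 Z=0
-- IRQ taken; context saved, return-PC = 7 --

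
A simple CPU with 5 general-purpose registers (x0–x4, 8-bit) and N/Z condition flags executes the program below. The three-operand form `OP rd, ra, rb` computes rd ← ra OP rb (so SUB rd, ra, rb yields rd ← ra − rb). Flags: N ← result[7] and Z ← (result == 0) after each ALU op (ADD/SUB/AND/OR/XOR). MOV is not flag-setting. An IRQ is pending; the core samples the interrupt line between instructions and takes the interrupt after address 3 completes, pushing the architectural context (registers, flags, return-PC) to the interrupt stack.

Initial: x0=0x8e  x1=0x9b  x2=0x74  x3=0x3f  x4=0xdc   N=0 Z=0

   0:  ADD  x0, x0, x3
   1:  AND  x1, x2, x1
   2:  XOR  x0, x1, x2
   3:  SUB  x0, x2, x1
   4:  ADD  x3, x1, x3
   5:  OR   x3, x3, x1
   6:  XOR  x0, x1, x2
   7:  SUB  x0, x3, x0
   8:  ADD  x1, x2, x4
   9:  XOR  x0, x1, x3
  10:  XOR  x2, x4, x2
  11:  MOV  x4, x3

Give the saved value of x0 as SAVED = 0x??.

SAVED = 0x64

after  0: x0=0xcd x1=0x9b x2=0x74 x3=0x3f x4=0xdc  N=1 Z=0
after  1: x0=0xcd x1=0x10 x2=0x74 x3=0x3f x4=0xdc  N=0 Z=0
after  2: x0=0x64 x1=0x10 x2=0x74 x3=0x3f x4=0xdc  N=0 Z=0
after  3: x0=0x64 x1=0x10 x2=0x74 x3=0x3f x4=0xdc  N=0 Z=0
-- IRQ taken; context saved, return-PC = 4 --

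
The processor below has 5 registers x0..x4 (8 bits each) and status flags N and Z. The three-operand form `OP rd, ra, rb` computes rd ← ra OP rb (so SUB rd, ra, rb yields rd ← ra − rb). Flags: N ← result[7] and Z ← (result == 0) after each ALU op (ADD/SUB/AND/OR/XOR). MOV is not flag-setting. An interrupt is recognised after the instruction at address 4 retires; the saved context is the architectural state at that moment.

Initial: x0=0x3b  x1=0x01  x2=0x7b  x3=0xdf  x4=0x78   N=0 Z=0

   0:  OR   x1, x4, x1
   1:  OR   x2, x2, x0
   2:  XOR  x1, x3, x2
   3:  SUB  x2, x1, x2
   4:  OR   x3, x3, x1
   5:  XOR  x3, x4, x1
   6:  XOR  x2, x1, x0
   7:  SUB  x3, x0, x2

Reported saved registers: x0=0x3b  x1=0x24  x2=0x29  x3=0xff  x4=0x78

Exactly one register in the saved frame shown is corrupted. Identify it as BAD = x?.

after  0: x0=0x3b x1=0x79 x2=0x7b x3=0xdf x4=0x78  N=0 Z=0
after  1: x0=0x3b x1=0x79 x2=0x7b x3=0xdf x4=0x78  N=0 Z=0
after  2: x0=0x3b x1=0xa4 x2=0x7b x3=0xdf x4=0x78  N=1 Z=0
after  3: x0=0x3b x1=0xa4 x2=0x29 x3=0xdf x4=0x78  N=0 Z=0
after  4: x0=0x3b x1=0xa4 x2=0x29 x3=0xff x4=0x78  N=1 Z=0
-- IRQ taken; context saved, return-PC = 5 --
mismatch: x1: reported 0x24 vs actual 0xa4

BAD = x1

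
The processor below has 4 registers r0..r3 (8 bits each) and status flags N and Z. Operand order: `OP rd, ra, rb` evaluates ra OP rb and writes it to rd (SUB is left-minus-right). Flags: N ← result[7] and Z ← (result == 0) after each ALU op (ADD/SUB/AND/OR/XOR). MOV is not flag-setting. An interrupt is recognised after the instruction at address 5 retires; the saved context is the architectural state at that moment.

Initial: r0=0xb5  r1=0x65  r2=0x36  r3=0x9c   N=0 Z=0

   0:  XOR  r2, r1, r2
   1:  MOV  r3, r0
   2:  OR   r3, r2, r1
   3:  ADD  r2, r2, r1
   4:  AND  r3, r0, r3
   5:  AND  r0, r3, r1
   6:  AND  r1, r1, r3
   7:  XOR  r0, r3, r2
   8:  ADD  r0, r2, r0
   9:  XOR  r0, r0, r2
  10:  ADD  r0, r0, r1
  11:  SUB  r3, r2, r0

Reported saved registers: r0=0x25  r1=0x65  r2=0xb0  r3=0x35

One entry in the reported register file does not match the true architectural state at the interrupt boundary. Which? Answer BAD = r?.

after  0: r0=0xb5 r1=0x65 r2=0x53 r3=0x9c  N=0 Z=0
after  1: r0=0xb5 r1=0x65 r2=0x53 r3=0xb5  N=0 Z=0
after  2: r0=0xb5 r1=0x65 r2=0x53 r3=0x77  N=0 Z=0
after  3: r0=0xb5 r1=0x65 r2=0xb8 r3=0x77  N=1 Z=0
after  4: r0=0xb5 r1=0x65 r2=0xb8 r3=0x35  N=0 Z=0
after  5: r0=0x25 r1=0x65 r2=0xb8 r3=0x35  N=0 Z=0
-- IRQ taken; context saved, return-PC = 6 --
mismatch: r2: reported 0xb0 vs actual 0xb8

BAD = r2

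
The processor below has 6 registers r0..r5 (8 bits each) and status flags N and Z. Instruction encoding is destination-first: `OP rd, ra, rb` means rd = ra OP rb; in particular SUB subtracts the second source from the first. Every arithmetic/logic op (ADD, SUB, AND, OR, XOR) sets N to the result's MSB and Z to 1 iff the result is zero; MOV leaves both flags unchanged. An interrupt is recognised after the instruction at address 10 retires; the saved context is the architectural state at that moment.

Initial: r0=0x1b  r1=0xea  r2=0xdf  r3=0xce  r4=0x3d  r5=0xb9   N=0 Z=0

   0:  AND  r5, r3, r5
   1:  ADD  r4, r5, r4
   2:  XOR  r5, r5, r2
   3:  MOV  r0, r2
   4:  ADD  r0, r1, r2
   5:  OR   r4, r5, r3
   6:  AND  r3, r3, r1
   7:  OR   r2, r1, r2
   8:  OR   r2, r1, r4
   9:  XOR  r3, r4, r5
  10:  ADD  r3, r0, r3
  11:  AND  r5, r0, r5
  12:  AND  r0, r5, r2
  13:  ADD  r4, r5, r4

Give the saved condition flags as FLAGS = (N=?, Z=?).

after  0: r0=0x1b r1=0xea r2=0xdf r3=0xce r4=0x3d r5=0x88  N=1 Z=0
after  1: r0=0x1b r1=0xea r2=0xdf r3=0xce r4=0xc5 r5=0x88  N=1 Z=0
after  2: r0=0x1b r1=0xea r2=0xdf r3=0xce r4=0xc5 r5=0x57  N=0 Z=0
after  3: r0=0xdf r1=0xea r2=0xdf r3=0xce r4=0xc5 r5=0x57  N=0 Z=0
after  4: r0=0xc9 r1=0xea r2=0xdf r3=0xce r4=0xc5 r5=0x57  N=1 Z=0
after  5: r0=0xc9 r1=0xea r2=0xdf r3=0xce r4=0xdf r5=0x57  N=1 Z=0
after  6: r0=0xc9 r1=0xea r2=0xdf r3=0xca r4=0xdf r5=0x57  N=1 Z=0
after  7: r0=0xc9 r1=0xea r2=0xff r3=0xca r4=0xdf r5=0x57  N=1 Z=0
after  8: r0=0xc9 r1=0xea r2=0xff r3=0xca r4=0xdf r5=0x57  N=1 Z=0
after  9: r0=0xc9 r1=0xea r2=0xff r3=0x88 r4=0xdf r5=0x57  N=1 Z=0
after 10: r0=0xc9 r1=0xea r2=0xff r3=0x51 r4=0xdf r5=0x57  N=0 Z=0
-- IRQ taken; context saved, return-PC = 11 --

FLAGS = (N=0, Z=0)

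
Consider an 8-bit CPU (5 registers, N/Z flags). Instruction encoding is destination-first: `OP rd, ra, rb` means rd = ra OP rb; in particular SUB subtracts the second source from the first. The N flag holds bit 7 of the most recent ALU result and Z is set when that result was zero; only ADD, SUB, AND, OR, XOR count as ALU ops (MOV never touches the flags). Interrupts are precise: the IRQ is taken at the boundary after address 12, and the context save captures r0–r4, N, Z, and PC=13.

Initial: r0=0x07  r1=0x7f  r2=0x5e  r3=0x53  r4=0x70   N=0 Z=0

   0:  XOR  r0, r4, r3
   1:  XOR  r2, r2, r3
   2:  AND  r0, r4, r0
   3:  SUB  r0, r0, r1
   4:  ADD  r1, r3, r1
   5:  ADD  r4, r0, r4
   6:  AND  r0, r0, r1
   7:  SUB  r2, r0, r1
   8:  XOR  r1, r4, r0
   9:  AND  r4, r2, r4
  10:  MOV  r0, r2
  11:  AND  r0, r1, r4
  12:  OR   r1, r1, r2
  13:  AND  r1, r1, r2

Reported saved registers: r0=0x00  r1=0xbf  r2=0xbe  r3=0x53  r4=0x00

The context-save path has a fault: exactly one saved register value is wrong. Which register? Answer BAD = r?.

BAD = r2

after  0: r0=0x23 r1=0x7f r2=0x5e r3=0x53 r4=0x70  N=0 Z=0
after  1: r0=0x23 r1=0x7f r2=0x0d r3=0x53 r4=0x70  N=0 Z=0
after  2: r0=0x20 r1=0x7f r2=0x0d r3=0x53 r4=0x70  N=0 Z=0
after  3: r0=0xa1 r1=0x7f r2=0x0d r3=0x53 r4=0x70  N=1 Z=0
after  4: r0=0xa1 r1=0xd2 r2=0x0d r3=0x53 r4=0x70  N=1 Z=0
after  5: r0=0xa1 r1=0xd2 r2=0x0d r3=0x53 r4=0x11  N=0 Z=0
after  6: r0=0x80 r1=0xd2 r2=0x0d r3=0x53 r4=0x11  N=1 Z=0
after  7: r0=0x80 r1=0xd2 r2=0xae r3=0x53 r4=0x11  N=1 Z=0
after  8: r0=0x80 r1=0x91 r2=0xae r3=0x53 r4=0x11  N=1 Z=0
after  9: r0=0x80 r1=0x91 r2=0xae r3=0x53 r4=0x00  N=0 Z=1
after 10: r0=0xae r1=0x91 r2=0xae r3=0x53 r4=0x00  N=0 Z=1
after 11: r0=0x00 r1=0x91 r2=0xae r3=0x53 r4=0x00  N=0 Z=1
after 12: r0=0x00 r1=0xbf r2=0xae r3=0x53 r4=0x00  N=1 Z=0
-- IRQ taken; context saved, return-PC = 13 --
mismatch: r2: reported 0xbe vs actual 0xae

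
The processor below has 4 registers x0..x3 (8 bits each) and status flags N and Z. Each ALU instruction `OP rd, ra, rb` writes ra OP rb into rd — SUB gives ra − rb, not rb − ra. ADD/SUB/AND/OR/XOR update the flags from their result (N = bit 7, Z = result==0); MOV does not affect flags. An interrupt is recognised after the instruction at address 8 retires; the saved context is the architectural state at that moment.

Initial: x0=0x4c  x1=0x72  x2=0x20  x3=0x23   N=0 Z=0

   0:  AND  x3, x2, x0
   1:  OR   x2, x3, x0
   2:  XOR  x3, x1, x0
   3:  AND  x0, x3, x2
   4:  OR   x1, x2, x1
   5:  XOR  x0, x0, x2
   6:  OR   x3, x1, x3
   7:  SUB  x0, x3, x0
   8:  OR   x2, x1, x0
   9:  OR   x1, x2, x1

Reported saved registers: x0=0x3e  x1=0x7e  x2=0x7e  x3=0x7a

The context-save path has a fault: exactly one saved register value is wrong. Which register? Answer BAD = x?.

after  0: x0=0x4c x1=0x72 x2=0x20 x3=0x00  N=0 Z=1
after  1: x0=0x4c x1=0x72 x2=0x4c x3=0x00  N=0 Z=0
after  2: x0=0x4c x1=0x72 x2=0x4c x3=0x3e  N=0 Z=0
after  3: x0=0x0c x1=0x72 x2=0x4c x3=0x3e  N=0 Z=0
after  4: x0=0x0c x1=0x7e x2=0x4c x3=0x3e  N=0 Z=0
after  5: x0=0x40 x1=0x7e x2=0x4c x3=0x3e  N=0 Z=0
after  6: x0=0x40 x1=0x7e x2=0x4c x3=0x7e  N=0 Z=0
after  7: x0=0x3e x1=0x7e x2=0x4c x3=0x7e  N=0 Z=0
after  8: x0=0x3e x1=0x7e x2=0x7e x3=0x7e  N=0 Z=0
-- IRQ taken; context saved, return-PC = 9 --
mismatch: x3: reported 0x7a vs actual 0x7e

BAD = x3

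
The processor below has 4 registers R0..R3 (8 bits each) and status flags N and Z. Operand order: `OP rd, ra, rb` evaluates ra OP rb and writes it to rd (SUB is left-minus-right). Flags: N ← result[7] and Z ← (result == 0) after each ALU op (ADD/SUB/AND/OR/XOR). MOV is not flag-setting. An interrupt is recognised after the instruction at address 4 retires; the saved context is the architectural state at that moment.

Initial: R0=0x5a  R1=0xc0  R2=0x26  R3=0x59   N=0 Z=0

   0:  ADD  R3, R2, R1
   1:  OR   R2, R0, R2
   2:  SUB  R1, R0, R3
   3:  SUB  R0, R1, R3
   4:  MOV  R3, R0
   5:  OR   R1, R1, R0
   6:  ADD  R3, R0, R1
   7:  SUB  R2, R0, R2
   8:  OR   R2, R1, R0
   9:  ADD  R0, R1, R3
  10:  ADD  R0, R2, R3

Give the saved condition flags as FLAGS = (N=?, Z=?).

FLAGS = (N=1, Z=0)

after  0: R0=0x5a R1=0xc0 R2=0x26 R3=0xe6  N=1 Z=0
after  1: R0=0x5a R1=0xc0 R2=0x7e R3=0xe6  N=0 Z=0
after  2: R0=0x5a R1=0x74 R2=0x7e R3=0xe6  N=0 Z=0
after  3: R0=0x8e R1=0x74 R2=0x7e R3=0xe6  N=1 Z=0
after  4: R0=0x8e R1=0x74 R2=0x7e R3=0x8e  N=1 Z=0
-- IRQ taken; context saved, return-PC = 5 --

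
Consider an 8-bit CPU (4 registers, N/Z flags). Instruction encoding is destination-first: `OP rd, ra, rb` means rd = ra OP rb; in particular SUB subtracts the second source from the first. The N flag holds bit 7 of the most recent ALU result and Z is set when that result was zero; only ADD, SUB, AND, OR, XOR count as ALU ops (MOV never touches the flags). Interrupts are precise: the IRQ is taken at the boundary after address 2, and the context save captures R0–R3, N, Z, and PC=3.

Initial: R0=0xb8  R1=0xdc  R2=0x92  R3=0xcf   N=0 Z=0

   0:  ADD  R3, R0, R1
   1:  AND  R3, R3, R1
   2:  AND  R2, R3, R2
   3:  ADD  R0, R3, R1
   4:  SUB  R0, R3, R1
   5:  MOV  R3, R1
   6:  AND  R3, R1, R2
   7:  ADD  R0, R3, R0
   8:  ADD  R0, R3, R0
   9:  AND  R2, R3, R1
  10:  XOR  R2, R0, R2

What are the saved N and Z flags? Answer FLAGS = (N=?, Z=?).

FLAGS = (N=1, Z=0)

after  0: R0=0xb8 R1=0xdc R2=0x92 R3=0x94  N=1 Z=0
after  1: R0=0xb8 R1=0xdc R2=0x92 R3=0x94  N=1 Z=0
after  2: R0=0xb8 R1=0xdc R2=0x90 R3=0x94  N=1 Z=0
-- IRQ taken; context saved, return-PC = 3 --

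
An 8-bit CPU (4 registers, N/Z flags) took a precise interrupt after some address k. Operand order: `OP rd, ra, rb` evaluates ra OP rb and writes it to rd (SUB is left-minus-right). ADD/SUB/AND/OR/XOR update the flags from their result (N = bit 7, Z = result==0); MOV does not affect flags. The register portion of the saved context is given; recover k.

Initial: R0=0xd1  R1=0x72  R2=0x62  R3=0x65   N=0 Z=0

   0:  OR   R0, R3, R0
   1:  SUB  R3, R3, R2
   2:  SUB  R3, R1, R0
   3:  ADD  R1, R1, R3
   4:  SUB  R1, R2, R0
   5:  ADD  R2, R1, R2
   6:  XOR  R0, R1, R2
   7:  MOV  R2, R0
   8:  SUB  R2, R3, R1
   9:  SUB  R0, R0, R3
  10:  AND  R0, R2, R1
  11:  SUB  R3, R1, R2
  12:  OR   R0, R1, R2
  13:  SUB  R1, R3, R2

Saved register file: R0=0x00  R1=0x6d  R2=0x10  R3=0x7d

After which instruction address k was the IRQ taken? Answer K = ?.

K = 10

after  0: R0=0xf5 R1=0x72 R2=0x62 R3=0x65  N=1 Z=0
after  1: R0=0xf5 R1=0x72 R2=0x62 R3=0x03  N=0 Z=0
after  2: R0=0xf5 R1=0x72 R2=0x62 R3=0x7d  N=0 Z=0
after  3: R0=0xf5 R1=0xef R2=0x62 R3=0x7d  N=1 Z=0
after  4: R0=0xf5 R1=0x6d R2=0x62 R3=0x7d  N=0 Z=0
after  5: R0=0xf5 R1=0x6d R2=0xcf R3=0x7d  N=1 Z=0
after  6: R0=0xa2 R1=0x6d R2=0xcf R3=0x7d  N=1 Z=0
after  7: R0=0xa2 R1=0x6d R2=0xa2 R3=0x7d  N=1 Z=0
after  8: R0=0xa2 R1=0x6d R2=0x10 R3=0x7d  N=0 Z=0
after  9: R0=0x25 R1=0x6d R2=0x10 R3=0x7d  N=0 Z=0
after 10: R0=0x00 R1=0x6d R2=0x10 R3=0x7d  N=0 Z=1
-- IRQ taken; context saved, return-PC = 11 --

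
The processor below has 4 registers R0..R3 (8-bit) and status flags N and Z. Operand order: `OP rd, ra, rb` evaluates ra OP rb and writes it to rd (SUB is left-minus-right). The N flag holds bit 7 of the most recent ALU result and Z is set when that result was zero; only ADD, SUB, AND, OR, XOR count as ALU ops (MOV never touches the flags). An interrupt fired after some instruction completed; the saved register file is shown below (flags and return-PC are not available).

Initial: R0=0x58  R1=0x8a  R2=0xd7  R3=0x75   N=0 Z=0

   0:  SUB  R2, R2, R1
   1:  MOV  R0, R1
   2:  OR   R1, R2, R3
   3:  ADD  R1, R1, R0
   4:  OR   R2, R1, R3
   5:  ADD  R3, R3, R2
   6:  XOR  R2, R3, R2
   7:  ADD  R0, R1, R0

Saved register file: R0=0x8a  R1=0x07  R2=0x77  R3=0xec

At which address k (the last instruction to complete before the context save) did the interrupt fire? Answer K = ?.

after  0: R0=0x58 R1=0x8a R2=0x4d R3=0x75  N=0 Z=0
after  1: R0=0x8a R1=0x8a R2=0x4d R3=0x75  N=0 Z=0
after  2: R0=0x8a R1=0x7d R2=0x4d R3=0x75  N=0 Z=0
after  3: R0=0x8a R1=0x07 R2=0x4d R3=0x75  N=0 Z=0
after  4: R0=0x8a R1=0x07 R2=0x77 R3=0x75  N=0 Z=0
after  5: R0=0x8a R1=0x07 R2=0x77 R3=0xec  N=1 Z=0
-- IRQ taken; context saved, return-PC = 6 --

K = 5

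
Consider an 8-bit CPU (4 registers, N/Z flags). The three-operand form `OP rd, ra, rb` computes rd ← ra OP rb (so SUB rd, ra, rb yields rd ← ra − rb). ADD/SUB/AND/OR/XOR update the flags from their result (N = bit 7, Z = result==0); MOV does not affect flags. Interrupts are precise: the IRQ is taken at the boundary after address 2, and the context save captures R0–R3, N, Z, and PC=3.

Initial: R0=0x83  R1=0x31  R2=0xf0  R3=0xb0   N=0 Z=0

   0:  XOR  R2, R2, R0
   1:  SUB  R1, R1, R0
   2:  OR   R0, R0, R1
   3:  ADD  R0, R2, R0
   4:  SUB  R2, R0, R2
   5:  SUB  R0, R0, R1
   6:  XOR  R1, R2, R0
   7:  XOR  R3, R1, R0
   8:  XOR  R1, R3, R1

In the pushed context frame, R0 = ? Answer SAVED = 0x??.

SAVED = 0xaf

after  0: R0=0x83 R1=0x31 R2=0x73 R3=0xb0  N=0 Z=0
after  1: R0=0x83 R1=0xae R2=0x73 R3=0xb0  N=1 Z=0
after  2: R0=0xaf R1=0xae R2=0x73 R3=0xb0  N=1 Z=0
-- IRQ taken; context saved, return-PC = 3 --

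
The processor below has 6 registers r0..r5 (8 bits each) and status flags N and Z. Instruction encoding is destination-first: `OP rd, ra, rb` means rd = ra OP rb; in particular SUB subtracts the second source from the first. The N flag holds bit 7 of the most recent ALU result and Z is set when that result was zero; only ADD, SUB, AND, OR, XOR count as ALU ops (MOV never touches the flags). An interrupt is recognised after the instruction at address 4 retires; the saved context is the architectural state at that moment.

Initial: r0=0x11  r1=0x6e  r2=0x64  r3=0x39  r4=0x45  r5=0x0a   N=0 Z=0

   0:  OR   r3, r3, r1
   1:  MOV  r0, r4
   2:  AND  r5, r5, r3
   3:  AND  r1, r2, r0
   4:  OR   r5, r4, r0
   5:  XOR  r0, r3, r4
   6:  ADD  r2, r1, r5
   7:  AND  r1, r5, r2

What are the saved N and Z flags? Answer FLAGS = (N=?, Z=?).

after  0: r0=0x11 r1=0x6e r2=0x64 r3=0x7f r4=0x45 r5=0x0a  N=0 Z=0
after  1: r0=0x45 r1=0x6e r2=0x64 r3=0x7f r4=0x45 r5=0x0a  N=0 Z=0
after  2: r0=0x45 r1=0x6e r2=0x64 r3=0x7f r4=0x45 r5=0x0a  N=0 Z=0
after  3: r0=0x45 r1=0x44 r2=0x64 r3=0x7f r4=0x45 r5=0x0a  N=0 Z=0
after  4: r0=0x45 r1=0x44 r2=0x64 r3=0x7f r4=0x45 r5=0x45  N=0 Z=0
-- IRQ taken; context saved, return-PC = 5 --

FLAGS = (N=0, Z=0)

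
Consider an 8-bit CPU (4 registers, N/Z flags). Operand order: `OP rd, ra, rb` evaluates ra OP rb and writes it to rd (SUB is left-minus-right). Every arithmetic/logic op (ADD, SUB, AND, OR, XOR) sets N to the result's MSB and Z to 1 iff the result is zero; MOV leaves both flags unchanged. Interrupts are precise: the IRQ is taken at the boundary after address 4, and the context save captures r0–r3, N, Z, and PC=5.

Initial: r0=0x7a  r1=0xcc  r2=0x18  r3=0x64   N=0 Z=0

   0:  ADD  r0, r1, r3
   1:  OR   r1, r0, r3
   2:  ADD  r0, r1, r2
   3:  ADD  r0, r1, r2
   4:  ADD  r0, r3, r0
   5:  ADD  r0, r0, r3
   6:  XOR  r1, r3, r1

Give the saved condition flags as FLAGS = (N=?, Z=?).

after  0: r0=0x30 r1=0xcc r2=0x18 r3=0x64  N=0 Z=0
after  1: r0=0x30 r1=0x74 r2=0x18 r3=0x64  N=0 Z=0
after  2: r0=0x8c r1=0x74 r2=0x18 r3=0x64  N=1 Z=0
after  3: r0=0x8c r1=0x74 r2=0x18 r3=0x64  N=1 Z=0
after  4: r0=0xf0 r1=0x74 r2=0x18 r3=0x64  N=1 Z=0
-- IRQ taken; context saved, return-PC = 5 --

FLAGS = (N=1, Z=0)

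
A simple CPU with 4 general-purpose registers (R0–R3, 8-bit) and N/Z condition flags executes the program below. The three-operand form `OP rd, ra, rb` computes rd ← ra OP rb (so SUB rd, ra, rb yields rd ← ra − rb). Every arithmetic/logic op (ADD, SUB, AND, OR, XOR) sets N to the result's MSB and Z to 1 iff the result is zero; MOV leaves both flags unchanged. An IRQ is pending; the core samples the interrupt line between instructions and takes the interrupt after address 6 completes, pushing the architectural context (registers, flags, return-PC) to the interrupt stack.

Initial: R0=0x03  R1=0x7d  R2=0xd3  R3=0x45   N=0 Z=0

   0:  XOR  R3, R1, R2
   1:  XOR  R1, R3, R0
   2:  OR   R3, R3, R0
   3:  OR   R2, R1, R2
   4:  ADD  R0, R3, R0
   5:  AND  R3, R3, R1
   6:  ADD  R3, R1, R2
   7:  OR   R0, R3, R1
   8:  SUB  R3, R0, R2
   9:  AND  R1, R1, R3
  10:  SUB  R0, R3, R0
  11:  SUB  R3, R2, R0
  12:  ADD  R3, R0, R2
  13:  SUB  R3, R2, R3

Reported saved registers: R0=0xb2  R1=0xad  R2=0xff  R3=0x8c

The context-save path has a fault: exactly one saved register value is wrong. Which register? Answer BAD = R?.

after  0: R0=0x03 R1=0x7d R2=0xd3 R3=0xae  N=1 Z=0
after  1: R0=0x03 R1=0xad R2=0xd3 R3=0xae  N=1 Z=0
after  2: R0=0x03 R1=0xad R2=0xd3 R3=0xaf  N=1 Z=0
after  3: R0=0x03 R1=0xad R2=0xff R3=0xaf  N=1 Z=0
after  4: R0=0xb2 R1=0xad R2=0xff R3=0xaf  N=1 Z=0
after  5: R0=0xb2 R1=0xad R2=0xff R3=0xad  N=1 Z=0
after  6: R0=0xb2 R1=0xad R2=0xff R3=0xac  N=1 Z=0
-- IRQ taken; context saved, return-PC = 7 --
mismatch: R3: reported 0x8c vs actual 0xac

BAD = R3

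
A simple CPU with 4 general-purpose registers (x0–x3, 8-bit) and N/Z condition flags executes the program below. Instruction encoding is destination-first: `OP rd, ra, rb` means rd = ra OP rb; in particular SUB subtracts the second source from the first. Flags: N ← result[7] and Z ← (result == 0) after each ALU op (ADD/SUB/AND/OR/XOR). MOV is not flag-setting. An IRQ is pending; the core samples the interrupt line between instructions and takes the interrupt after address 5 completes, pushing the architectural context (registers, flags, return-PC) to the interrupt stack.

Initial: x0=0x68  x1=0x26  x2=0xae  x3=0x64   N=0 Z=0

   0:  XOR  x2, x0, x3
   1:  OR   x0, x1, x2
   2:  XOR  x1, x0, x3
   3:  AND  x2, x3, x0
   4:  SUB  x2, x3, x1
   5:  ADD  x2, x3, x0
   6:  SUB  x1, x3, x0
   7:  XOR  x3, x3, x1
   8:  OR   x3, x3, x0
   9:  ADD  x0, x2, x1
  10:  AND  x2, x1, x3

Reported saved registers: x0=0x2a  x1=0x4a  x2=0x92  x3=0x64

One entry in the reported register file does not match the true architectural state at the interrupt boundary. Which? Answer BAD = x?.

BAD = x0

after  0: x0=0x68 x1=0x26 x2=0x0c x3=0x64  N=0 Z=0
after  1: x0=0x2e x1=0x26 x2=0x0c x3=0x64  N=0 Z=0
after  2: x0=0x2e x1=0x4a x2=0x0c x3=0x64  N=0 Z=0
after  3: x0=0x2e x1=0x4a x2=0x24 x3=0x64  N=0 Z=0
after  4: x0=0x2e x1=0x4a x2=0x1a x3=0x64  N=0 Z=0
after  5: x0=0x2e x1=0x4a x2=0x92 x3=0x64  N=1 Z=0
-- IRQ taken; context saved, return-PC = 6 --
mismatch: x0: reported 0x2a vs actual 0x2e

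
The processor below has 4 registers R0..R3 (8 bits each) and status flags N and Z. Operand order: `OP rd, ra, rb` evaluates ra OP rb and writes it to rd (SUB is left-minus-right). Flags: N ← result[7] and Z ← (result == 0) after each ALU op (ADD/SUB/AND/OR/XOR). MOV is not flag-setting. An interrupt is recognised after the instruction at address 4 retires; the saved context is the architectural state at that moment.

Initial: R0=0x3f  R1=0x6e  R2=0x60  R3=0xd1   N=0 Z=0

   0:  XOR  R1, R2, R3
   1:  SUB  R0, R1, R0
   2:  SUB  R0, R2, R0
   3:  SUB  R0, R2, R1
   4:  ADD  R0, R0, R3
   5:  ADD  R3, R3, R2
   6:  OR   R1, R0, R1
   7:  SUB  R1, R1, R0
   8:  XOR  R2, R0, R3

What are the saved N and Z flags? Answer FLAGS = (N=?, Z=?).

FLAGS = (N=1, Z=0)

after  0: R0=0x3f R1=0xb1 R2=0x60 R3=0xd1  N=1 Z=0
after  1: R0=0x72 R1=0xb1 R2=0x60 R3=0xd1  N=0 Z=0
after  2: R0=0xee R1=0xb1 R2=0x60 R3=0xd1  N=1 Z=0
after  3: R0=0xaf R1=0xb1 R2=0x60 R3=0xd1  N=1 Z=0
after  4: R0=0x80 R1=0xb1 R2=0x60 R3=0xd1  N=1 Z=0
-- IRQ taken; context saved, return-PC = 5 --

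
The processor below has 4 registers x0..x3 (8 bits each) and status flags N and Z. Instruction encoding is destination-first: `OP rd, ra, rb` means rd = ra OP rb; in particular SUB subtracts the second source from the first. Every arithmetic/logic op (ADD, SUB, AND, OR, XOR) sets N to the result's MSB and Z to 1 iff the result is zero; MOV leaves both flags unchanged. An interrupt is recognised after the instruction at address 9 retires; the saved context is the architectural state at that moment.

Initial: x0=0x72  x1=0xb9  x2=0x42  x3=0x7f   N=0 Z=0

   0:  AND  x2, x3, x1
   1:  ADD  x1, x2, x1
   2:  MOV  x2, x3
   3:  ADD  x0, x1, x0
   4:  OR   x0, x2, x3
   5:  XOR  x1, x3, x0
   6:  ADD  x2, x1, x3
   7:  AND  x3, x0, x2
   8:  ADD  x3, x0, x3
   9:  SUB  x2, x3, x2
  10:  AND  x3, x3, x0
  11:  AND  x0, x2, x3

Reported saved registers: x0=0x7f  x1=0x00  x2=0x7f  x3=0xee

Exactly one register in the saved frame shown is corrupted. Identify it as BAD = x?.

BAD = x3

after  0: x0=0x72 x1=0xb9 x2=0x39 x3=0x7f  N=0 Z=0
after  1: x0=0x72 x1=0xf2 x2=0x39 x3=0x7f  N=1 Z=0
after  2: x0=0x72 x1=0xf2 x2=0x7f x3=0x7f  N=1 Z=0
after  3: x0=0x64 x1=0xf2 x2=0x7f x3=0x7f  N=0 Z=0
after  4: x0=0x7f x1=0xf2 x2=0x7f x3=0x7f  N=0 Z=0
after  5: x0=0x7f x1=0x00 x2=0x7f x3=0x7f  N=0 Z=1
after  6: x0=0x7f x1=0x00 x2=0x7f x3=0x7f  N=0 Z=0
after  7: x0=0x7f x1=0x00 x2=0x7f x3=0x7f  N=0 Z=0
after  8: x0=0x7f x1=0x00 x2=0x7f x3=0xfe  N=1 Z=0
after  9: x0=0x7f x1=0x00 x2=0x7f x3=0xfe  N=0 Z=0
-- IRQ taken; context saved, return-PC = 10 --
mismatch: x3: reported 0xee vs actual 0xfe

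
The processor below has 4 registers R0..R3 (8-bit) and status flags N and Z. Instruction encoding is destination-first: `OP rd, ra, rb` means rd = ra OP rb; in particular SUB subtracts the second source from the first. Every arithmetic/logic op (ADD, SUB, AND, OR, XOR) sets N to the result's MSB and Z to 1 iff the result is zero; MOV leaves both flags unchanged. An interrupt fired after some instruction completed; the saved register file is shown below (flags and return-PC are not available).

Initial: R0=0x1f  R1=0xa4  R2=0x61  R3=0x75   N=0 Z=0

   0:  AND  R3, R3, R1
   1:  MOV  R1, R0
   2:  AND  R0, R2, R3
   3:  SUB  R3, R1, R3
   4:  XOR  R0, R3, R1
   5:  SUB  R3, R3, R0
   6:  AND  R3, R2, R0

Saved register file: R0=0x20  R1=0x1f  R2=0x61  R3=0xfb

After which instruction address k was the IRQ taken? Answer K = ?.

after  0: R0=0x1f R1=0xa4 R2=0x61 R3=0x24  N=0 Z=0
after  1: R0=0x1f R1=0x1f R2=0x61 R3=0x24  N=0 Z=0
after  2: R0=0x20 R1=0x1f R2=0x61 R3=0x24  N=0 Z=0
after  3: R0=0x20 R1=0x1f R2=0x61 R3=0xfb  N=1 Z=0
-- IRQ taken; context saved, return-PC = 4 --

K = 3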